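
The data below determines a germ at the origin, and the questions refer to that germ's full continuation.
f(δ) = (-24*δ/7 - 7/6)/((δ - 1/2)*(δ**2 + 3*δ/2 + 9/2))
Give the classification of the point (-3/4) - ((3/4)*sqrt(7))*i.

The point is a pole of order 1.

The denominator factor δ**2 + 3*δ/2 + 9/2 vanishes at (-3/4) - ((3/4)*sqrt(7))*i and appears to the power 1; the numerator there equals (59/42) + ((18/7)*sqrt(7))*i, nonzero, and no other factor vanishes.
Hence a pole whose order is the multiplicity, 1.


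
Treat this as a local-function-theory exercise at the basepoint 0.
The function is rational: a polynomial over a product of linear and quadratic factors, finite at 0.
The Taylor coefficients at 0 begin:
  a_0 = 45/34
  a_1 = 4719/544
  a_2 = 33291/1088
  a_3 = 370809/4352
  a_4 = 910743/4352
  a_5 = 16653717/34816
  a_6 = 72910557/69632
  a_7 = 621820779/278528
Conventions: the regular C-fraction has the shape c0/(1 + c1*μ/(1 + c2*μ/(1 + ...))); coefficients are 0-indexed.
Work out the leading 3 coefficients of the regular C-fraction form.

The regular C-fraction coefficients are [45/34, -1573/240, 1142689/377520].

Taylor coefficients (read off): a_0 = 45/34, a_1 = 4719/544, a_2 = 33291/1088.
c0 = a_0 = 45/34. Peel one level at a time: if S = 1 + c*μ/S' with S'(0) = 1, then c is the μ-coefficient of S and S' = c*μ/(S - 1).
S_1 = c0/f = 1 + (-1573/240)*μ + (1142689/57600)*μ^2 + ...; c1 = -1573/240.
S_2 = c1*μ/(S_1 - 1) = 1 + (1142689/377520)*μ + ...; c2 = 1142689/377520.


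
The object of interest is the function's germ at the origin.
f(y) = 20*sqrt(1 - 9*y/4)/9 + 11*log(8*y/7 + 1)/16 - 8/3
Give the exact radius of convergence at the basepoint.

Branch term (11/16)*log(1 - y/(-7/8)): its argument vanishes at y = -7/8, a logarithmic branch point, modulus 7/8.
Branch term (20/9)*sqrt(1 - y/(4/9)): its argument vanishes at y = 4/9, a square-root branch point, modulus 4/9.
The radius of convergence is the smallest modulus among the singular points: 4/9.

The radius of convergence is 4/9.


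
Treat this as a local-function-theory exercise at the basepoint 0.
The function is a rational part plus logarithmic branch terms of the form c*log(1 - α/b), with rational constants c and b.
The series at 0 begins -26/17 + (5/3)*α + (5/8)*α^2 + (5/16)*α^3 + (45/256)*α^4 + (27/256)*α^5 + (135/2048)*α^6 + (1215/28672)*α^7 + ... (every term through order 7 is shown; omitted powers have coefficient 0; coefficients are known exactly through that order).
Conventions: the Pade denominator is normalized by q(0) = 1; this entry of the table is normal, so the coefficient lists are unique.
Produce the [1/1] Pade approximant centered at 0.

Taylor coefficients needed (read off): a_0 = -26/17, a_1 = 5/3, a_2 = 5/8.
Write the denominator as Q(α) = 1 + q1*α. Requiring Q*f - P = O(α^3) with deg P <= 1 kills the coefficients of α^2..α^2 in Q*f:
  α^2: a_2 + q1*a_1 = 0, i.e. 5/8 + (5/3)*q1 = 0.
Solving this linear system: q1 = -3/8.
The numerator is Q*f truncated at degree 1: P0 = a_0 = -26/17; P1 = a_1 + q1*a_0 = 457/204.

The Pade approximant has numerator coefficients [-26/17, 457/204]; denominator coefficients [1, -3/8].


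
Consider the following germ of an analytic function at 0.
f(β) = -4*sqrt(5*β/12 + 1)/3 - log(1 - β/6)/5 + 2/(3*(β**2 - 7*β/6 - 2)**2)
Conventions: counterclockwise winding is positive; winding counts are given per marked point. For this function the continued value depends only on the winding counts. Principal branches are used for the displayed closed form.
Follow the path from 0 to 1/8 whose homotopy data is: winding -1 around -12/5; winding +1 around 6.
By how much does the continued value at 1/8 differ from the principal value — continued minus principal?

The rational part is single-valued and drops out of the difference; each branch term changes only by its own monodromy.
(-1/5)*log(1 - β/(6)): each positive loop around 6 adds 2*pi*i to the log, so winding +1 contributes (-1/5)*(1)*2*pi*i = -(2/5)*pi*i.
(-4/3)*sqrt(1 - β/(-12/5)): winding -1 is odd, the square root flips sign, contributing -2*(-4/3)*sqrt(1 - (1/8)/(-12/5)) = -2*(-4/3)*sqrt(101/96) = (1/9)*sqrt(606).
Summing the contributions at β = 1/8 gives ((1/9)*sqrt(606)) - ((2/5)*pi)*i.

Continued minus principal equals ((1/9)*sqrt(606)) - ((2/5)*pi)*i.


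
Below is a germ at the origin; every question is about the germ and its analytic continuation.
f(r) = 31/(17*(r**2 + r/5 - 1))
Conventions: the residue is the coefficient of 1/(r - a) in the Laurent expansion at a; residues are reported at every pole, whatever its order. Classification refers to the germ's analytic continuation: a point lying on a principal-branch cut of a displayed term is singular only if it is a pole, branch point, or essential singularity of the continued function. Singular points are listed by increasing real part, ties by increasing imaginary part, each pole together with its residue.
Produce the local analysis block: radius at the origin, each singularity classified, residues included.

Radius of convergence at 0: -1/10 + (1/10)*sqrt(101).
At -1/10 - (1/10)*sqrt(101): a pole of order 1; residue -(155/1717)*sqrt(101).
At -1/10 + (1/10)*sqrt(101): a pole of order 1; residue (155/1717)*sqrt(101).

Denominator factor (r**2 + r/5 - 1): discriminant 101/25, real irrational roots -1/10 + (1/10)*sqrt(101) and -1/10 - (1/10)*sqrt(101); poles of order 1, moduli -1/10 + (1/10)*sqrt(101) and 1/10 + (1/10)*sqrt(101).
The radius of convergence is the smallest modulus among the singular points: -1/10 + (1/10)*sqrt(101).
The factor r**2 + r/5 - 1 splits as (r - a)(r - a') with a = -1/10 - (1/10)*sqrt(101), a' = -1/10 + (1/10)*sqrt(101). At the order-1 pole a set g(r) = (r - a)*f(r) = [31/17] / (r - a').
Simple pole: residue = g(a) at a = -1/10 - (1/10)*sqrt(101), which is -(155/1717)*sqrt(101).
The factor r**2 + r/5 - 1 splits as (r - a)(r - a') with a = -1/10 + (1/10)*sqrt(101), a' = -1/10 - (1/10)*sqrt(101). At the order-1 pole a set g(r) = (r - a)*f(r) = [31/17] / (r - a').
Simple pole: residue = g(a) at a = -1/10 + (1/10)*sqrt(101), which is (155/1717)*sqrt(101).
List the singular points by increasing real part (a conjugate pair: the negative imaginary part first).


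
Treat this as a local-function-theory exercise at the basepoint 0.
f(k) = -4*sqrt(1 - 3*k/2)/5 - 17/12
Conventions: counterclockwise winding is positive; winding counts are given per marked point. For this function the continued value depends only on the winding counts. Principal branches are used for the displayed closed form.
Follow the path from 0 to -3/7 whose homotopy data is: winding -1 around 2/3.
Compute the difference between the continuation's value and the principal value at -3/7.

The rational part is single-valued and drops out of the difference; each branch term changes only by its own monodromy.
(-4/5)*sqrt(1 - k/(2/3)): winding -1 is odd, the square root flips sign, contributing -2*(-4/5)*sqrt(1 - (-3/7)/(2/3)) = -2*(-4/5)*sqrt(23/14) = (4/35)*sqrt(322).
Summing the contributions at k = -3/7 gives (4/35)*sqrt(322).

Continued minus principal equals (4/35)*sqrt(322).


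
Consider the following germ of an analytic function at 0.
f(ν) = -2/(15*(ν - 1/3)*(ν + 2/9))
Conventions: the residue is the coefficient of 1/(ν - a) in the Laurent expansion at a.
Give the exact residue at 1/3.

At the order-1 pole 1/3 set g(ν) = (ν - (1/3))*f(ν) = -2/(15*(ν + 2/9)).
Simple pole: residue = g(a) at a = 1/3, which is -6/25.

The residue is -6/25.


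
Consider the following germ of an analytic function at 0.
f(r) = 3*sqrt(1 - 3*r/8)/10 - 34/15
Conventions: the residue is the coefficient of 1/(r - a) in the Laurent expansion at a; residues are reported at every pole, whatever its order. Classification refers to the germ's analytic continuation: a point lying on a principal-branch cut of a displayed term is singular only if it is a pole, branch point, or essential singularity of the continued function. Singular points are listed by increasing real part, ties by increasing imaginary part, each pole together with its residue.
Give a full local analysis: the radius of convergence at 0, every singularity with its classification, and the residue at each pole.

Branch term (3/10)*sqrt(1 - r/(8/3)): its argument vanishes at r = 8/3, a square-root branch point, modulus 8/3.
The radius of convergence is the smallest modulus among the singular points: 8/3.

Radius of convergence at 0: 8/3.
At 8/3: an algebraic (square-root) branch point.


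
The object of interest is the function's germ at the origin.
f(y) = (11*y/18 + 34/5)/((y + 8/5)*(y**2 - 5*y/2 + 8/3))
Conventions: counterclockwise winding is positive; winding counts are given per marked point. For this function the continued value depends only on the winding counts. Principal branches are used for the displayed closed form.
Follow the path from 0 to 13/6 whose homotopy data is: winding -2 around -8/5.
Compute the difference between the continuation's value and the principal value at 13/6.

The function is rational, hence single-valued: continuing it around any pole returns the same value, so the difference is 0.

Continued minus principal equals 0.


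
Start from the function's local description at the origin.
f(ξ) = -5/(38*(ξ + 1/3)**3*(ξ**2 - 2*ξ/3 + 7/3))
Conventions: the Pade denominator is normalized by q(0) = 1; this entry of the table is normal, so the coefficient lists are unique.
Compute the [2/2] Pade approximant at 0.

The Pade approximant has numerator coefficients [-405/266, 1194345/602756, -3645/2266]; denominator coefficients [1, 117583/15862, 231153/15862].

Taylor coefficients needed (expand at 0): a_0 = -405/266, a_1 = 24705/1862, a_2 = -1013715/13034, a_3 = 34960815/91238, a_4 = -545131215/319333.
Write the denominator as Q(ξ) = 1 + q1*ξ + q2*ξ^2. Requiring Q*f - P = O(ξ^5) with deg P <= 2 kills the coefficients of ξ^3..ξ^4 in Q*f:
  ξ^3: a_3 + q1*a_2 + q2*a_1 = 0, i.e. 34960815/91238 + (-1013715/13034)*q1 + (24705/1862)*q2 = 0.
  ξ^4: a_4 + q1*a_3 + q2*a_2 = 0, i.e. -545131215/319333 + (34960815/91238)*q1 + (-1013715/13034)*q2 = 0.
Solving this linear system: q1 = 117583/15862, q2 = 231153/15862.
The numerator is Q*f truncated at degree 2: P0 = a_0 = -405/266; P1 = a_1 + q1*a_0 = 1194345/602756; P2 = a_2 + q1*a_1 + q2*a_0 = -3645/2266.


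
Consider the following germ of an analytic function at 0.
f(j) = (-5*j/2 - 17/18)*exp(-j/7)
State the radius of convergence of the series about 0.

The factor exp(-j/7) is entire and contributes no finite singular point.
The polynomial part has no poles.
No finite singular points: the Taylor series at 0 converges everywhere.

The radius of convergence is infinite.


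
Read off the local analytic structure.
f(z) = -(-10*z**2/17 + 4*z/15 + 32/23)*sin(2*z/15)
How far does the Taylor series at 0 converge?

The factor -sin(2*z/15) is entire and contributes no finite singular point.
The polynomial part has no poles.
No finite singular points: the Taylor series at 0 converges everywhere.

The radius of convergence is infinite.


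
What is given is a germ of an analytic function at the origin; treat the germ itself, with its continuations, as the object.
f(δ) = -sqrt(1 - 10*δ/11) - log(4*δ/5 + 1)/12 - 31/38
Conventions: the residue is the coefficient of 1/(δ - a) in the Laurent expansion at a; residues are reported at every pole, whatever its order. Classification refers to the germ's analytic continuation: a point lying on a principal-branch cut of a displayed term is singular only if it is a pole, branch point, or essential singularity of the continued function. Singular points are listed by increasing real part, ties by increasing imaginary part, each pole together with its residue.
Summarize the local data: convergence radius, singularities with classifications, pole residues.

Branch term (-1/12)*log(1 - δ/(-5/4)): its argument vanishes at δ = -5/4, a logarithmic branch point, modulus 5/4.
Branch term (-1)*sqrt(1 - δ/(11/10)): its argument vanishes at δ = 11/10, a square-root branch point, modulus 11/10.
The radius of convergence is the smallest modulus among the singular points: 11/10.
List the singular points by increasing real part (a conjugate pair: the negative imaginary part first).

Radius of convergence at 0: 11/10.
At -5/4: a logarithmic branch point.
At 11/10: an algebraic (square-root) branch point.


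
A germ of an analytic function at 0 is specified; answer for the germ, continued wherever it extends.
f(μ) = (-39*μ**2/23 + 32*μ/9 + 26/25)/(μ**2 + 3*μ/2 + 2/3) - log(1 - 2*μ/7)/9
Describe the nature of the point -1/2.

The point is a regular point.

Denominator factors: μ**2 + 3*μ/2 + 2/3 = 1/6 at μ = -1/2 — none vanishes.
Branch term log(1 - μ/(7/2)): argument at -1/2 is 8/7, nonzero, so -1/2 is not its branch point (a point on a principal cut is still regular for the continued germ).
So the germ continues analytically to -1/2.


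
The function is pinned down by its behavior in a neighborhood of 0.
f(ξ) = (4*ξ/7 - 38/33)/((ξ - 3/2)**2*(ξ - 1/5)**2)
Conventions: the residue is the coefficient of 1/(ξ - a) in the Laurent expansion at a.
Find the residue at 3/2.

At the order-2 pole 3/2 set g(ξ) = (ξ - (3/2))^2*f(ξ) = (4*ξ/7 - 38/33)/(ξ - 1/5)**2.
Order-2 pole: residue = g'(a); g'(3/2) = 307600/507507, so the residue is 307600/507507.

The residue is 307600/507507.


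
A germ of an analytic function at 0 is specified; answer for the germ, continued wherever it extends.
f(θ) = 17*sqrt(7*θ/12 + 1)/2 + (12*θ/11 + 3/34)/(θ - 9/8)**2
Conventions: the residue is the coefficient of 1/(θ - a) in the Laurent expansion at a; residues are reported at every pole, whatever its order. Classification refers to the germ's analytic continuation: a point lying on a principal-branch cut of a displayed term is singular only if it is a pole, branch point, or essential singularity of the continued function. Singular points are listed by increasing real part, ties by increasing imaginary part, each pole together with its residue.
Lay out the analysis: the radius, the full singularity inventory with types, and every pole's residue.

Radius of convergence at 0: 9/8.
At -12/7: an algebraic (square-root) branch point.
At 9/8: a pole of order 2; residue 12/11.

Denominator factor (θ - 9/8)^2: pole of order 2 at 9/8, modulus 9/8.
Branch term (17/2)*sqrt(1 - θ/(-12/7)): its argument vanishes at θ = -12/7, a square-root branch point, modulus 12/7.
The radius of convergence is the smallest modulus among the singular points: 9/8.
The branch term is analytic at 9/8 and contributes nothing to the residue; only the rational part matters.
At the order-2 pole 9/8 set g(θ) = (θ - (9/8))^2*(rational part) = 12*θ/11 + 3/34.
Order-2 pole: residue = g'(a); g'(9/8) = 12/11, so the residue is 12/11.
List the singular points by increasing real part (a conjugate pair: the negative imaginary part first).


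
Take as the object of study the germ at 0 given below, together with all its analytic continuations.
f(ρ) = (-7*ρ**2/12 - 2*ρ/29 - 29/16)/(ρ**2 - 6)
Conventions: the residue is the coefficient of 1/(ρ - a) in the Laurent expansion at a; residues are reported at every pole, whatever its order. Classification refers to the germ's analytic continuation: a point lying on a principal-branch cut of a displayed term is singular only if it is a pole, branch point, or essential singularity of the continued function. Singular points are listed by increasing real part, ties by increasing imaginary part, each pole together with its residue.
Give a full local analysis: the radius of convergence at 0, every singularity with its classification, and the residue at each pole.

Radius of convergence at 0: sqrt(6).
At -sqrt(6): a pole of order 1; residue -1/29 + (85/192)*sqrt(6).
At sqrt(6): a pole of order 1; residue -1/29 - (85/192)*sqrt(6).

Denominator factor (ρ**2 - 6): discriminant 24, real irrational roots sqrt(6) and -sqrt(6); poles of order 1, moduli sqrt(6) and sqrt(6).
The radius of convergence is the smallest modulus among the singular points: sqrt(6).
The factor ρ**2 - 6 splits as (ρ - a)(ρ - a') with a = -sqrt(6), a' = sqrt(6). At the order-1 pole a set g(ρ) = (ρ - a)*f(ρ) = [-7*ρ**2/12 - 2*ρ/29 - 29/16] / (ρ - a').
Simple pole: residue = g(a) at a = -sqrt(6), which is -1/29 + (85/192)*sqrt(6).
The factor ρ**2 - 6 splits as (ρ - a)(ρ - a') with a = sqrt(6), a' = -sqrt(6). At the order-1 pole a set g(ρ) = (ρ - a)*f(ρ) = [-7*ρ**2/12 - 2*ρ/29 - 29/16] / (ρ - a').
Simple pole: residue = g(a) at a = sqrt(6), which is -1/29 - (85/192)*sqrt(6).
List the singular points by increasing real part (a conjugate pair: the negative imaginary part first).


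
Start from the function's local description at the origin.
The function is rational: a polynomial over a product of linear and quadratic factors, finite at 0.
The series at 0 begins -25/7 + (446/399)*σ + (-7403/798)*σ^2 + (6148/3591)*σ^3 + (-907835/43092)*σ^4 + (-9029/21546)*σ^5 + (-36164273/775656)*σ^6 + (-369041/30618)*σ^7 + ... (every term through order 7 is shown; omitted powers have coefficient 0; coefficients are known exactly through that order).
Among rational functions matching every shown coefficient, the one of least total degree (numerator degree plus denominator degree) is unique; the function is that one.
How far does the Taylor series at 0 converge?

No rational of total degree below 4 reproduces all 8 coefficients; solving the [1/3] Pade equations on them gives f(σ) = (12*σ/19 + 25/14)/((σ + 3/4)*(σ**2 + 4*σ/9 - 2/3)), whose expansion matches every shown term.
Denominator factor (σ**2 + 4*σ/9 - 2/3): discriminant 232/81, real irrational roots -2/9 + (1/9)*sqrt(58) and -2/9 - (1/9)*sqrt(58); poles of order 1, moduli -2/9 + (1/9)*sqrt(58) and 2/9 + (1/9)*sqrt(58).
Denominator factor (σ + 3/4): pole of order 1 at -3/4, modulus 3/4.
The radius of convergence is the smallest modulus among the singular points: -2/9 + (1/9)*sqrt(58).

The radius of convergence is -2/9 + (1/9)*sqrt(58).


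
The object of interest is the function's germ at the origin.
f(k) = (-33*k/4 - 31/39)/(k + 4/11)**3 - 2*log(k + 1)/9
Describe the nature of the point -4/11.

The denominator factor k + 4/11 vanishes at -4/11 and appears to the power 3; the numerator there equals 86/39, nonzero, and no other factor vanishes.
The branch terms are analytic at this point.
Hence a pole whose order is the multiplicity, 3.

The point is a pole of order 3.


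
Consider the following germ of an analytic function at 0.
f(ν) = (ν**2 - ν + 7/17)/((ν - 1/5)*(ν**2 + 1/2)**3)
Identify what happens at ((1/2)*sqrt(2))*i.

The point is a pole of order 3.

The denominator factor ν**2 + 1/2 vanishes at ((1/2)*sqrt(2))*i and appears to the power 3; the numerator there equals (-3/34) - ((1/2)*sqrt(2))*i, nonzero, and no other factor vanishes.
Hence a pole whose order is the multiplicity, 3.


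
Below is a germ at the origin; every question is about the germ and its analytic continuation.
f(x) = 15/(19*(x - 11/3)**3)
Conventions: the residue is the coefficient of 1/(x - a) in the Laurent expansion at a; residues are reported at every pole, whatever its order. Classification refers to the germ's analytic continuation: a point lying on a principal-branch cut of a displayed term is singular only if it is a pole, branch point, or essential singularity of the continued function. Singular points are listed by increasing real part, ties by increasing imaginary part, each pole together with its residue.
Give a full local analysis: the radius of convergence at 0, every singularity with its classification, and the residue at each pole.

Radius of convergence at 0: 11/3.
At 11/3: a pole of order 3; residue 0.

Denominator factor (x - 11/3)^3: pole of order 3 at 11/3, modulus 11/3.
The radius of convergence is the smallest modulus among the singular points: 11/3.
At the order-3 pole 11/3 set g(x) = (x - (11/3))^3*f(x) = 15/19.
Order-3 pole: residue = g''(a)/2; g''(11/3) = 0, so the residue is 0.


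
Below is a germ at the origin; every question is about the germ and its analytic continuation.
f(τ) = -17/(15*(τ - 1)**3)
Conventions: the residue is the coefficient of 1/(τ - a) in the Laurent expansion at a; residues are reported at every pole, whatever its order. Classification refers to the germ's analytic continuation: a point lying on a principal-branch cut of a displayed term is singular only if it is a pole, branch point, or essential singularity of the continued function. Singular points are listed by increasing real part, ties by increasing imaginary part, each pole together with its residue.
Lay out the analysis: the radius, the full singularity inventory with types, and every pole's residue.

Denominator factor (τ - 1)^3: pole of order 3 at 1, modulus 1.
The radius of convergence is the smallest modulus among the singular points: 1.
At the order-3 pole 1 set g(τ) = (τ - (1))^3*f(τ) = -17/15.
Order-3 pole: residue = g''(a)/2; g''(1) = 0, so the residue is 0.

Radius of convergence at 0: 1.
At 1: a pole of order 3; residue 0.


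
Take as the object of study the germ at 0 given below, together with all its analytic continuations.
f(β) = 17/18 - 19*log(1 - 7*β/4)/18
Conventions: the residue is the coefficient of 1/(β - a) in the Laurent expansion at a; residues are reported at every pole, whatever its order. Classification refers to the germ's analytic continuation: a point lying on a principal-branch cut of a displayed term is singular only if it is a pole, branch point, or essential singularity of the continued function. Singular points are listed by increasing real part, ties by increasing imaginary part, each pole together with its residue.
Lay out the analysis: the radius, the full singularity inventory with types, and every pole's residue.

Radius of convergence at 0: 4/7.
At 4/7: a logarithmic branch point.

Branch term (-19/18)*log(1 - β/(4/7)): its argument vanishes at β = 4/7, a logarithmic branch point, modulus 4/7.
The radius of convergence is the smallest modulus among the singular points: 4/7.


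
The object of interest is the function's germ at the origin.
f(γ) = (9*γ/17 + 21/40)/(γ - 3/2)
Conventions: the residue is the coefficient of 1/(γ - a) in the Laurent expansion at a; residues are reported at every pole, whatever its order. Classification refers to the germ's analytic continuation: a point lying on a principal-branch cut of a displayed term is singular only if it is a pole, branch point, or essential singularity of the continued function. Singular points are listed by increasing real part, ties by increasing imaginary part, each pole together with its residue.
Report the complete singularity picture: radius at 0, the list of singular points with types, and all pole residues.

Denominator factor (γ - 3/2): pole of order 1 at 3/2, modulus 3/2.
The radius of convergence is the smallest modulus among the singular points: 3/2.
At the order-1 pole 3/2 set g(γ) = (γ - (3/2))*f(γ) = 9*γ/17 + 21/40.
Simple pole: residue = g(a) at a = 3/2, which is 897/680.

Radius of convergence at 0: 3/2.
At 3/2: a pole of order 1; residue 897/680.


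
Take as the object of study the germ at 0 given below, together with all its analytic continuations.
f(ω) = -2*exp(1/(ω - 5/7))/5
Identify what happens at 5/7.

The exponent 1/(ω - (5/7)) has a pole at 5/7, so exp(1/(ω - (5/7))) takes every nonzero value near it: an essential singularity (not a pole of any order).

The point is an essential singularity.


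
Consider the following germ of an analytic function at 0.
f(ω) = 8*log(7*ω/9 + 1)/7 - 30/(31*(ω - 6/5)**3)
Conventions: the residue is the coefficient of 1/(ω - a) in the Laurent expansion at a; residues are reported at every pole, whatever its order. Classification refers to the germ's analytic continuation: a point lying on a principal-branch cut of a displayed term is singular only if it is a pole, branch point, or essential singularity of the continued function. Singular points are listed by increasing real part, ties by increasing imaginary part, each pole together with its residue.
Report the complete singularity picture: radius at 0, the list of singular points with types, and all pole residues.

Radius of convergence at 0: 6/5.
At -9/7: a logarithmic branch point.
At 6/5: a pole of order 3; residue 0.

Denominator factor (ω - 6/5)^3: pole of order 3 at 6/5, modulus 6/5.
Branch term (8/7)*log(1 - ω/(-9/7)): its argument vanishes at ω = -9/7, a logarithmic branch point, modulus 9/7.
The radius of convergence is the smallest modulus among the singular points: 6/5.
The branch term is analytic at 6/5 and contributes nothing to the residue; only the rational part matters.
At the order-3 pole 6/5 set g(ω) = (ω - (6/5))^3*(rational part) = -30/31.
Order-3 pole: residue = g''(a)/2; g''(6/5) = 0, so the residue is 0.
List the singular points by increasing real part (a conjugate pair: the negative imaginary part first).


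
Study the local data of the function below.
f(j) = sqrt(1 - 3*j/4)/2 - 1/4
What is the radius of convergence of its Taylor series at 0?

Branch term (1/2)*sqrt(1 - j/(4/3)): its argument vanishes at j = 4/3, a square-root branch point, modulus 4/3.
The radius of convergence is the smallest modulus among the singular points: 4/3.

The radius of convergence is 4/3.


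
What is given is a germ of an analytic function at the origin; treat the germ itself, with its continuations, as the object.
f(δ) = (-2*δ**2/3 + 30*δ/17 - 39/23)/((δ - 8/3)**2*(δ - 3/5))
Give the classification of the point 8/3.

The denominator factor δ - 8/3 vanishes at 8/3 and appears to the power 2; the numerator there equals -18269/10557, nonzero, and no other factor vanishes.
Hence a pole whose order is the multiplicity, 2.

The point is a pole of order 2.


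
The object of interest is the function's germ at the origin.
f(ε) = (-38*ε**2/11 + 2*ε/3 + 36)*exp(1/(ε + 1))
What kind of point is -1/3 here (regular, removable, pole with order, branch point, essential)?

There is no denominator, hence no pole anywhere.
The essential point of exp(1/(ε - (-1))) is -1, not -1/3.
So the germ continues analytically to -1/3.

The point is a regular point.


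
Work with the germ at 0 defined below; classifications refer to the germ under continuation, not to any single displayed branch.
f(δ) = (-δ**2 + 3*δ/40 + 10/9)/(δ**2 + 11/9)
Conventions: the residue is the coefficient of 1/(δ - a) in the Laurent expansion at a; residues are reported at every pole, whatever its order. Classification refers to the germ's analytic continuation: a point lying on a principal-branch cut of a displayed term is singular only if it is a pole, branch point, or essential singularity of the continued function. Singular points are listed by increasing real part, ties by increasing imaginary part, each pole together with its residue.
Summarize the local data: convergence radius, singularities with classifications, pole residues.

Denominator factor (δ**2 + 11/9): discriminant -44/9, complex-conjugate roots ((1/3)*sqrt(11))*i and -((1/3)*sqrt(11))*i; poles of order 1, moduli (1/3)*sqrt(11) and (1/3)*sqrt(11).
The radius of convergence is the smallest modulus among the singular points: (1/3)*sqrt(11).
The factor δ**2 + 11/9 splits as (δ - a)(δ - a') with a = -((1/3)*sqrt(11))*i, a' = ((1/3)*sqrt(11))*i. At the order-1 pole a set g(δ) = (δ - a)*f(δ) = [-δ**2 + 3*δ/40 + 10/9] / (δ - a').
Simple pole: residue = g(a) at a = -((1/3)*sqrt(11))*i, which is (3/80) + ((7/22)*sqrt(11))*i.
The factor δ**2 + 11/9 splits as (δ - a)(δ - a') with a = ((1/3)*sqrt(11))*i, a' = -((1/3)*sqrt(11))*i. At the order-1 pole a set g(δ) = (δ - a)*f(δ) = [-δ**2 + 3*δ/40 + 10/9] / (δ - a').
Simple pole: residue = g(a) at a = ((1/3)*sqrt(11))*i, which is (3/80) - ((7/22)*sqrt(11))*i.
List the singular points by increasing real part (a conjugate pair: the negative imaginary part first).

Radius of convergence at 0: (1/3)*sqrt(11).
At -((1/3)*sqrt(11))*i: a pole of order 1; residue (3/80) + ((7/22)*sqrt(11))*i.
At ((1/3)*sqrt(11))*i: a pole of order 1; residue (3/80) - ((7/22)*sqrt(11))*i.


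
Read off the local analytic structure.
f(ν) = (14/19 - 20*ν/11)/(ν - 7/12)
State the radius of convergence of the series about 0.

The radius of convergence is 7/12.

Denominator factor (ν - 7/12): pole of order 1 at 7/12, modulus 7/12.
The radius of convergence is the smallest modulus among the singular points: 7/12.


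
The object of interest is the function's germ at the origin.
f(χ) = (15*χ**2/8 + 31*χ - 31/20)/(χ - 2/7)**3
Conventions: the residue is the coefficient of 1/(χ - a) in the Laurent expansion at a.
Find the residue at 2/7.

At the order-3 pole 2/7 set g(χ) = (χ - (2/7))^3*f(χ) = 15*χ**2/8 + 31*χ - 31/20.
Order-3 pole: residue = g''(a)/2; g''(2/7) = 15/4, so the residue is 15/8.

The residue is 15/8.


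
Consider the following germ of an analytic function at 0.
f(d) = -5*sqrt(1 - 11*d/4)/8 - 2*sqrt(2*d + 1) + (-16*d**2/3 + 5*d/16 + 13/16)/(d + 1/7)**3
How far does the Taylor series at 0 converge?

The radius of convergence is 1/7.

Denominator factor (d + 1/7)^3: pole of order 3 at -1/7, modulus 1/7.
Branch term (-2)*sqrt(1 - d/(-1/2)): its argument vanishes at d = -1/2, a square-root branch point, modulus 1/2.
Branch term (-5/8)*sqrt(1 - d/(4/11)): its argument vanishes at d = 4/11, a square-root branch point, modulus 4/11.
The radius of convergence is the smallest modulus among the singular points: 1/7.


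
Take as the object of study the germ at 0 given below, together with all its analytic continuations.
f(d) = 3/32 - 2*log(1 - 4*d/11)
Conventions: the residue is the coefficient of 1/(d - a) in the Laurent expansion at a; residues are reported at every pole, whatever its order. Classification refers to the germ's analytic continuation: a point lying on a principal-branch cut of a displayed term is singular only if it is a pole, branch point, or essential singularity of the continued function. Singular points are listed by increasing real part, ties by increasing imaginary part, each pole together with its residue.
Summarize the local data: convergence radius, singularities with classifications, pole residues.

Branch term (-2)*log(1 - d/(11/4)): its argument vanishes at d = 11/4, a logarithmic branch point, modulus 11/4.
The radius of convergence is the smallest modulus among the singular points: 11/4.

Radius of convergence at 0: 11/4.
At 11/4: a logarithmic branch point.


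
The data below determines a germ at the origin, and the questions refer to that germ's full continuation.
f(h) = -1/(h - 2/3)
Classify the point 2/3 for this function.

The point is a pole of order 1.

The denominator factor h - 2/3 vanishes at 2/3 and appears to the power 1; the numerator there equals -1, nonzero, and no other factor vanishes.
Hence a pole whose order is the multiplicity, 1.


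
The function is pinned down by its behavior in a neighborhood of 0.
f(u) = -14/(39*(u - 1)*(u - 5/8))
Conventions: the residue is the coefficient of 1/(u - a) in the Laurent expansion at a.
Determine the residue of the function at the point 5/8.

The residue is 112/117.

At the order-1 pole 5/8 set g(u) = (u - (5/8))*f(u) = -14/(39*(u - 1)).
Simple pole: residue = g(a) at a = 5/8, which is 112/117.


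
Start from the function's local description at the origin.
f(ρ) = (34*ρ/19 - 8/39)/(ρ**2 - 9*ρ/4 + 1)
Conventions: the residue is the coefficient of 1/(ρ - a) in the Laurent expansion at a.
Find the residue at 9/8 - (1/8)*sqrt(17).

The residue is 17/19 - (5359/12597)*sqrt(17).

The factor ρ**2 - 9*ρ/4 + 1 splits as (ρ - a)(ρ - a') with a = 9/8 - (1/8)*sqrt(17), a' = 9/8 + (1/8)*sqrt(17). At the order-1 pole a set g(ρ) = (ρ - a)*f(ρ) = [34*ρ/19 - 8/39] / (ρ - a').
Simple pole: residue = g(a) at a = 9/8 - (1/8)*sqrt(17), which is 17/19 - (5359/12597)*sqrt(17).


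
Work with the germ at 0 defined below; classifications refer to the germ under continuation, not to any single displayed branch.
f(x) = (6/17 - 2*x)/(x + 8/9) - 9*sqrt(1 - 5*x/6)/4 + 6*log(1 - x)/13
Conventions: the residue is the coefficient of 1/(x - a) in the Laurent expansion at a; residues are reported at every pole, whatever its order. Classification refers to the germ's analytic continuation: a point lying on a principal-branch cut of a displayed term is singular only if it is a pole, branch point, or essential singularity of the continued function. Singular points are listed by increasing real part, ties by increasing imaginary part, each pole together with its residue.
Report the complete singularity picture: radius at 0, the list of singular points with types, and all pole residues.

Radius of convergence at 0: 8/9.
At -8/9: a pole of order 1; residue 326/153.
At 1: a logarithmic branch point.
At 6/5: an algebraic (square-root) branch point.

Denominator factor (x + 8/9): pole of order 1 at -8/9, modulus 8/9.
Branch term (-9/4)*sqrt(1 - x/(6/5)): its argument vanishes at x = 6/5, a square-root branch point, modulus 6/5.
Branch term (6/13)*log(1 - x/(1)): its argument vanishes at x = 1, a logarithmic branch point, modulus 1.
The radius of convergence is the smallest modulus among the singular points: 8/9.
The branch terms are analytic at -8/9 and contribute nothing to the residue; only the rational part matters.
At the order-1 pole -8/9 set g(x) = (x - (-8/9))*(rational part) = 6/17 - 2*x.
Simple pole: residue = g(a) at a = -8/9, which is 326/153.
List the singular points by increasing real part (a conjugate pair: the negative imaginary part first).


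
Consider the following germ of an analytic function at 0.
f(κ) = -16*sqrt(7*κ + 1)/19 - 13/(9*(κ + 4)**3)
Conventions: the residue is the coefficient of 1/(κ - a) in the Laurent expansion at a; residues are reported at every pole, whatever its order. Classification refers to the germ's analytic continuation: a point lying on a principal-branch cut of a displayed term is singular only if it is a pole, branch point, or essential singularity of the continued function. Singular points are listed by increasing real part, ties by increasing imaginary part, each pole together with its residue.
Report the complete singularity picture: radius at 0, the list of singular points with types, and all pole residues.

Denominator factor (κ + 4)^3: pole of order 3 at -4, modulus 4.
Branch term (-16/19)*sqrt(1 - κ/(-1/7)): its argument vanishes at κ = -1/7, a square-root branch point, modulus 1/7.
The radius of convergence is the smallest modulus among the singular points: 1/7.
The branch term is analytic at -4 and contributes nothing to the residue; only the rational part matters.
At the order-3 pole -4 set g(κ) = (κ - (-4))^3*(rational part) = -13/9.
Order-3 pole: residue = g''(a)/2; g''(-4) = 0, so the residue is 0.
List the singular points by increasing real part (a conjugate pair: the negative imaginary part first).

Radius of convergence at 0: 1/7.
At -4: a pole of order 3; residue 0.
At -1/7: an algebraic (square-root) branch point.


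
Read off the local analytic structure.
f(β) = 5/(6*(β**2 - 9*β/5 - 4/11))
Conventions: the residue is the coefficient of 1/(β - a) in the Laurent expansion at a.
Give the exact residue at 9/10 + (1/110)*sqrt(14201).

The residue is (25/7746)*sqrt(14201).

The factor β**2 - 9*β/5 - 4/11 splits as (β - a)(β - a') with a = 9/10 + (1/110)*sqrt(14201), a' = 9/10 - (1/110)*sqrt(14201). At the order-1 pole a set g(β) = (β - a)*f(β) = [5/6] / (β - a').
Simple pole: residue = g(a) at a = 9/10 + (1/110)*sqrt(14201), which is (25/7746)*sqrt(14201).


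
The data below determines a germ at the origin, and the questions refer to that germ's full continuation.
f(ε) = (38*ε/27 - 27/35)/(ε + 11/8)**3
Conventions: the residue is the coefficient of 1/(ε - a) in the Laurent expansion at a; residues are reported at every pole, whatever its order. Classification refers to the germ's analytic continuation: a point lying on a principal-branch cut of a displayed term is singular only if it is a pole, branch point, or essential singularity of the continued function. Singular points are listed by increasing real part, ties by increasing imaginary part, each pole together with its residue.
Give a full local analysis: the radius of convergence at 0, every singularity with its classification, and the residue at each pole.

Radius of convergence at 0: 11/8.
At -11/8: a pole of order 3; residue 0.

Denominator factor (ε + 11/8)^3: pole of order 3 at -11/8, modulus 11/8.
The radius of convergence is the smallest modulus among the singular points: 11/8.
At the order-3 pole -11/8 set g(ε) = (ε - (-11/8))^3*f(ε) = 38*ε/27 - 27/35.
Order-3 pole: residue = g''(a)/2; g''(-11/8) = 0, so the residue is 0.


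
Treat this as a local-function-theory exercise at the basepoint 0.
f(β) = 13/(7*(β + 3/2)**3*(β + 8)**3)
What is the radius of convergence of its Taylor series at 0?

The radius of convergence is 3/2.

Denominator factor (β + 8)^3: pole of order 3 at -8, modulus 8.
Denominator factor (β + 3/2)^3: pole of order 3 at -3/2, modulus 3/2.
The radius of convergence is the smallest modulus among the singular points: 3/2.


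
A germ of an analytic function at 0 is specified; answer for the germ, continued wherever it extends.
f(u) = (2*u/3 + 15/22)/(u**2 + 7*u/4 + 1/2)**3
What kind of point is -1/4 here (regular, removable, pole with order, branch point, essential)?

Denominator factors: u**2 + 7*u/4 + 1/2 = 1/8 at u = -1/4 — none vanishes.
So the germ continues analytically to -1/4.

The point is a regular point.


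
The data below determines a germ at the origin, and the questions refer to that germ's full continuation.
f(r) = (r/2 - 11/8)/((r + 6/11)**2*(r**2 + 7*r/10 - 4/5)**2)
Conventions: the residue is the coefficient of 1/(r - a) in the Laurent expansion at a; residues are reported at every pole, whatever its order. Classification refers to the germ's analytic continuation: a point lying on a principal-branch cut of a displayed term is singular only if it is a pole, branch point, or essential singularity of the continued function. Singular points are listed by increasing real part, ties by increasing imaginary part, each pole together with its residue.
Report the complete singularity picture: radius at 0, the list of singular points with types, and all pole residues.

Radius of convergence at 0: 6/11.
At -7/20 - (3/20)*sqrt(41): a pole of order 2; residue -24523675/19600688 - (271462831475/889616426256)*sqrt(41).
At -6/11: a pole of order 2; residue 24523675/9800344.
At -7/20 + (3/20)*sqrt(41): a pole of order 2; residue -24523675/19600688 + (271462831475/889616426256)*sqrt(41).

Denominator factor (r + 6/11)^2: pole of order 2 at -6/11, modulus 6/11.
Denominator factor (r**2 + 7*r/10 - 4/5)^2: discriminant 369/100, real irrational roots -7/20 + (3/20)*sqrt(41) and -7/20 - (3/20)*sqrt(41); poles of order 2, moduli -7/20 + (3/20)*sqrt(41) and 7/20 + (3/20)*sqrt(41).
The radius of convergence is the smallest modulus among the singular points: 6/11.
The factor r**2 + 7*r/10 - 4/5 splits as (r - a)(r - a') with a = -7/20 - (3/20)*sqrt(41), a' = -7/20 + (3/20)*sqrt(41). At the order-2 pole a set g(r) = (r - a)^2*f(r) = [(r/2 - 11/8)/(r + 6/11)**2] / (r - a')^2.
Order-2 pole: residue = g'(a); g'(-7/20 - (3/20)*sqrt(41)) = -24523675/19600688 - (271462831475/889616426256)*sqrt(41), so the residue is -24523675/19600688 - (271462831475/889616426256)*sqrt(41).
At the order-2 pole -6/11 set g(r) = (r - (-6/11))^2*f(r) = (r/2 - 11/8)/(r**2 + 7*r/10 - 4/5)**2.
Order-2 pole: residue = g'(a); g'(-6/11) = 24523675/9800344, so the residue is 24523675/9800344.
The factor r**2 + 7*r/10 - 4/5 splits as (r - a)(r - a') with a = -7/20 + (3/20)*sqrt(41), a' = -7/20 - (3/20)*sqrt(41). At the order-2 pole a set g(r) = (r - a)^2*f(r) = [(r/2 - 11/8)/(r + 6/11)**2] / (r - a')^2.
Order-2 pole: residue = g'(a); g'(-7/20 + (3/20)*sqrt(41)) = -24523675/19600688 + (271462831475/889616426256)*sqrt(41), so the residue is -24523675/19600688 + (271462831475/889616426256)*sqrt(41).
List the singular points by increasing real part (a conjugate pair: the negative imaginary part first).


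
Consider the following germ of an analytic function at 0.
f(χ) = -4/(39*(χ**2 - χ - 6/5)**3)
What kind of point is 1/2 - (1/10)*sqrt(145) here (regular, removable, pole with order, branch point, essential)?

The point is a pole of order 3.

The denominator factor χ**2 - χ - 6/5 vanishes at 1/2 - (1/10)*sqrt(145) and appears to the power 3; the numerator there equals -4/39, nonzero, and no other factor vanishes.
Hence a pole whose order is the multiplicity, 3.
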